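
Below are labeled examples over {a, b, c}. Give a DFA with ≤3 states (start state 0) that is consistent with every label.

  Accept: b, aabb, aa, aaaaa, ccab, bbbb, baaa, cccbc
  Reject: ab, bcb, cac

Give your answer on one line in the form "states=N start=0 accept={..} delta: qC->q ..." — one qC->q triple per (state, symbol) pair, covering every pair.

State merging on the prefix tree: take the shortest (then alphabetical) example prefix whose next move is undefined and point that move at state 0, else 1, else 2, ...; a target is out if some Accept/Reject pair would then sit in one state with the same input left (inseparable). If every existing state is out, open a new one.
a: 0a undefined. 0a->0: no, b/ab meet in 0 with "b" left. Open state 1: 0a->1.
b: 0b undefined. 0b->0: ok.
c: 0c undefined. 0c->0: no, b/bcb meet in 0. 0c->1: ok.
aa: 1a undefined. 1a->0: no, aaaaa/cac meet in 1. 1a->1: ok.
ab: 1b undefined. 1b->0: no, b/ab meet in 0. 1b->1: no, aabb/ab meet in 1. Open state 2: 1b->2.
cc: 1c undefined. 1c->0: no, b/cac meet in 0. 1c->1: no, aa/cac meet in 1. 1c->2: ok.
cca: 2a undefined. 2a->0: ok.
ccc: 2c undefined. 2c->0: ok.
aabb: 2b undefined. 2b->0: ok.
All examples now run through 3 states with every (state, symbol) defined. Accept strings end in {0,1}, Reject strings end in {2}; accept={0,1}.

states=3 start=0 accept={0,1} delta: 0a->1 0b->0 0c->1 1a->1 1b->2 1c->2 2a->0 2b->0 2c->0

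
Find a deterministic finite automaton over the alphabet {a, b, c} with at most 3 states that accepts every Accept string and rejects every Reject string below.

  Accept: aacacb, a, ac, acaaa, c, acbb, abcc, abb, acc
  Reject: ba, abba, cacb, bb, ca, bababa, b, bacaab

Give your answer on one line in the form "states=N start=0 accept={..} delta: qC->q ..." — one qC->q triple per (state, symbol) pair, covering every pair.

State merging on the prefix tree: take the shortest (then alphabetical) example prefix whose next move is undefined and point that move at state 0, else 1, else 2, ...; a target is out if some Accept/Reject pair would then sit in one state with the same input left (inseparable). If every existing state is out, open a new one.
a: 0a undefined. 0a->0: no, aacacb/cacb meet in 0 with "cacb" left. Open state 1: 0a->1.
b: 0b undefined. 0b->0: no, a/ba meet in 1. 0b->1: no, a/b meet in 1. Open state 2: 0b->2.
c: 0c undefined. 0c->0: no, a/ca meet in 1. 0c->1: ok.
aa: 1a undefined. 1a->0: no, aacacb/cacb meet in 1 with "b" left. 1a->1: no, a/ca meet in 1. 1a->2: ok.
ab: 1b undefined. 1b->0: no, abb/ca meet in 2. 1b->1: ok.
ac: 1c undefined. 1c->0: no, acaaa/ba meet in 2 with "a" left. 1c->1: ok.
ba: 2a undefined. 2a->0: ok.
bb: 2b undefined. 2b->0: ok.
aac: 2c undefined. 2c->0: ok.
All examples now run through 3 states with every (state, symbol) defined. Accept strings end in {1}, Reject strings end in {0,2}; accept={1}.

states=3 start=0 accept={1} delta: 0a->1 0b->2 0c->1 1a->2 1b->1 1c->1 2a->0 2b->0 2c->0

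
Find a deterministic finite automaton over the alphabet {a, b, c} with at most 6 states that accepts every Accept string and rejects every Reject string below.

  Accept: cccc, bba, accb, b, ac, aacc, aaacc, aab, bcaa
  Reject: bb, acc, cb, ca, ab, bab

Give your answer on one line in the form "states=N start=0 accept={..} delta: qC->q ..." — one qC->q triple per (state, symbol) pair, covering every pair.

State merging on the prefix tree: take the shortest (then alphabetical) example prefix whose next move is undefined and point that move at state 0, else 1, else 2, ...; a target is out if some Accept/Reject pair would then sit in one state with the same input left (inseparable). If every existing state is out, open a new one.
a: 0a undefined. 0a->0: no, b/ab meet in 0 with "b" left. Open state 1: 0a->1.
b: 0b undefined. 0b->0: no, b/bb meet in 0. 0b->1: no, aab/bab meet in 1 with "ab" left. Open state 2: 0b->2.
c: 0c undefined. 0c->0: no, b/cb meet in 2. 0c->1: ok.
aa: 1a undefined. 1a->0: no, aaacc/acc meet in 1 with "cc" left. 1a->1: no, aacc/acc meet in 1 with "cc" left. 1a->2: no, b/ca meet in 2. Open state 3: 1a->3.
ab: 1b undefined. 1b->0: ok.
ac: 1c undefined. 1c->0: no, cccc/cb meet in 0. 1c->1: no, cccc/acc meet in 1. 1c->2: ok.
ba: 2a undefined. 2a->0: no, b/bab meet in 2. 2a->1: ok.
bb: 2b undefined. 2b->0: ok.
bc: 2c undefined. 2c->0: no, bcaa/ca meet in 3. 2c->1: no, bba/acc meet in 1. 2c->2: no, cccc/acc meet in 2. 2c->3: ok.
aaa: 3a undefined. 3a->0: ok.
aab: 3b undefined. 3b->0: no, accb/bb meet in 0. 3b->1: ok.
aac: 3c undefined. 3c->0: no, cccc/bb meet in 0. 3c->1: ok.
All examples now run through 4 states with every (state, symbol) defined. Accept strings end in {1,2}, Reject strings end in {0,3}; accept={1,2}.

states=4 start=0 accept={1,2} delta: 0a->1 0b->2 0c->1 1a->3 1b->0 1c->2 2a->1 2b->0 2c->3 3a->0 3b->1 3c->1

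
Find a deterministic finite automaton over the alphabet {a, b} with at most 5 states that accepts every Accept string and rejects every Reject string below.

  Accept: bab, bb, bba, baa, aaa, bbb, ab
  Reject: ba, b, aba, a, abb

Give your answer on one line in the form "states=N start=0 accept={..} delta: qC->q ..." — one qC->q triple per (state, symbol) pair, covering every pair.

states=4 start=0 accept={0,3} delta: 0a->1 0b->2 1a->3 1b->0 2a->1 2b->3 3a->0 3b->0

Grow the machine one transition at a time. Run the examples from 0; the earliest place one falls off (shortest prefix, ties alphabetical) gets sent to the lowest-numbered state that keeps every Accept/Reject pair distinguishable — a pair clashes when both reach the same state with identical unread suffix — and to a fresh state only if none does.
a: 0a undefined. 0a->0: no, bb/abb meet in 0 with "bb" left. Open state 1: 0a->1.
b: 0b undefined. 0b->0: no, bb/b meet in 0. 0b->1: no, bba/aba meet in 1 with "ba" left. Open state 2: 0b->2.
aa: 1a undefined. 1a->0: no, aaa/a meet in 1. 1a->1: no, aaa/a meet in 1. 1a->2: no, aaa/ba meet in 2 with "a" left. Open state 3: 1a->3.
ab: 1b undefined. 1b->0: ok.
ba: 2a undefined. 2a->0: no, bab/b meet in 2. 2a->1: ok.
bb: 2b undefined. 2b->0: no, bba/ba meet in 1. 2b->1: no, bb/ba meet in 1. 2b->2: no, bb/b meet in 2. 2b->3: ok.
aaa: 3a undefined. 3a->0: ok.
bbb: 3b undefined. 3b->0: ok.
All examples now run through 4 states with every (state, symbol) defined. Accept strings end in {0,3}, Reject strings end in {1,2}; accept={0,3}.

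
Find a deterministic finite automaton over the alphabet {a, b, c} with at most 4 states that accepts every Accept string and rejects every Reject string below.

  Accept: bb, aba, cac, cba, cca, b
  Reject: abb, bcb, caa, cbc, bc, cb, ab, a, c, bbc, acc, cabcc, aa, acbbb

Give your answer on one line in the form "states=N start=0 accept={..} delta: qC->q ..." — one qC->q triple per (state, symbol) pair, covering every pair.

states=4 start=0 accept={0,3} delta: 0a->1 0b->0 0c->1 1a->1 1b->2 1c->3 2a->0 2b->1 2c->2 3a->0 3b->1 3c->1

Fold the examples into a partial DFA from state 0: repeatedly fix the first undefined (state, symbol) met by the shortest-then-alphabetical prefix, trying targets in increasing order and rejecting any under which an Accept and a Reject string meet in one state with the same remainder; add a state when all current targets are rejected. Accepting states are where Accept strings end.
a: 0a undefined. 0a->0: no, bb/abb meet in 0 with "bb" left. Open state 1: 0a->1.
b: 0b undefined. 0b->0: ok.
c: 0c undefined. 0c->0: no, bb/bcb meet in 0. 0c->1: ok.
aa: 1a undefined. 1a->0: no, bb/aa meet in 0. 1a->1: ok.
ab: 1b undefined. 1b->0: no, bb/abb meet in 0. 1b->1: no, aba/abb meet in 1. Open state 2: 1b->2.
ac: 1c undefined. 1c->0: no, bb/acbbb meet in 0. 1c->1: no, cac/caa meet in 1. 1c->2: no, cac/bcb meet in 2. Open state 3: 1c->3.
aba: 2a undefined. 2a->0: ok.
abb: 2b undefined. 2b->0: no, bb/abb meet in 0. 2b->1: ok.
acb: 3b undefined. 3b->0: no, bb/acbbb meet in 0. 3b->1: ok.
acc: 3c undefined. 3c->0: no, bb/acc meet in 0. 3c->1: ok.
cbc: 2c undefined. 2c->0: no, bb/cbc meet in 0. 2c->1: no, cac/cabcc meet in 3. 2c->2: ok.
cca: 3a undefined. 3a->0: ok.
All examples now run through 4 states with every (state, symbol) defined. Accept strings end in {0,3}, Reject strings end in {1,2}; accept={0,3}.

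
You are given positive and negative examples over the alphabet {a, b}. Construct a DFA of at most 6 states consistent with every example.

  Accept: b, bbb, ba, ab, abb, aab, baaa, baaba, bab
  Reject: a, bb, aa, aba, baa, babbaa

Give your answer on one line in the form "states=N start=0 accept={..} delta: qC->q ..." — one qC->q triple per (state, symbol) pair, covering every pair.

Grow the machine one transition at a time. Run the examples from 0; the earliest place one falls off (shortest prefix, ties alphabetical) gets sent to the lowest-numbered state that keeps every Accept/Reject pair distinguishable — a pair clashes when both reach the same state with identical unread suffix — and to a fresh state only if none does.
a: 0a undefined. 0a->0: no, ba/aba meet in 0 with "ba" left. Open state 1: 0a->1.
b: 0b undefined. 0b->0: no, b/bb meet in 0. 0b->1: no, b/a meet in 1. Open state 2: 0b->2.
aa: 1a undefined. 1a->0: ok.
ab: 1b undefined. 1b->0: no, ab/aa meet in 0. 1b->1: no, ab/a meet in 1. 1b->2: no, ba/aba meet in 2 with "a" left. Open state 3: 1b->3.
ba: 2a undefined. 2a->0: no, ba/aa meet in 0. 2a->1: no, ba/a meet in 1. 2a->2: no, b/baa meet in 2. 2a->3: ok.
bb: 2b undefined. 2b->0: ok.
aba: 3a undefined. 3a->0: no, baaa/a meet in 1. 3a->1: no, baaa/bb meet in 0. 3a->2: no, b/aba meet in 2. 3a->3: no, ba/aba meet in 3. Open state 4: 3a->4.
abb: 3b undefined. 3b->0: no, abb/bb meet in 0. 3b->1: no, abb/a meet in 1. 3b->2: ok.
baaa: 4a undefined. 4a->0: no, baaa/bb meet in 0. 4a->1: no, baaa/a meet in 1. 4a->2: ok.
baab: 4b undefined. 4b->0: no, baaba/a meet in 1. 4b->1: no, baaba/bb meet in 0. 4b->2: ok.
All examples now run through 5 states with every (state, symbol) defined. Accept strings end in {2,3}, Reject strings end in {0,1,4}; accept={2,3}.

states=5 start=0 accept={2,3} delta: 0a->1 0b->2 1a->0 1b->3 2a->3 2b->0 3a->4 3b->2 4a->2 4b->2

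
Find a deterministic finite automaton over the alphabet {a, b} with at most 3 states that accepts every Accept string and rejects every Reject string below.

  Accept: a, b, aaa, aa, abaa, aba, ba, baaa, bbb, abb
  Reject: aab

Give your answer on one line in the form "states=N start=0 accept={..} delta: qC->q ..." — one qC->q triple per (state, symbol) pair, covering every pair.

states=3 start=0 accept={0,1} delta: 0a->1 0b->0 1a->1 1b->2 2a->0 2b->0

Fold the examples into a partial DFA from state 0: repeatedly fix the first undefined (state, symbol) met by the shortest-then-alphabetical prefix, trying targets in increasing order and rejecting any under which an Accept and a Reject string meet in one state with the same remainder; add a state when all current targets are rejected. Accepting states are where Accept strings end.
a: 0a undefined. 0a->0: no, b/aab meet in 0 with "b" left. Open state 1: 0a->1.
b: 0b undefined. 0b->0: ok.
aa: 1a undefined. 1a->0: no, b/aab meet in 0. 1a->1: ok.
ab: 1b undefined. 1b->0: no, b/aab meet in 0. 1b->1: no, a/aab meet in 1. Open state 2: 1b->2.
aba: 2a undefined. 2a->0: ok.
abb: 2b undefined. 2b->0: ok.
All examples now run through 3 states with every (state, symbol) defined. Accept strings end in {0,1}, Reject strings end in {2}; accept={0,1}.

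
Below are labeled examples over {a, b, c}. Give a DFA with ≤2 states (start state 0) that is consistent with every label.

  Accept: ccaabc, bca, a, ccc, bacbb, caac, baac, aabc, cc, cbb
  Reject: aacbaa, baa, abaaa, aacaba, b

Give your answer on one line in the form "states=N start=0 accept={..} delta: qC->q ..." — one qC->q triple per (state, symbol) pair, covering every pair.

State merging on the prefix tree: take the shortest (then alphabetical) example prefix whose next move is undefined and point that move at state 0, else 1, else 2, ...; a target is out if some Accept/Reject pair would then sit in one state with the same input left (inseparable). If every existing state is out, open a new one.
a: 0a undefined. 0a->0: ok.
b: 0b undefined. 0b->0: no, a/baa meet in 0. Open state 1: 0b->1.
c: 0c undefined. 0c->0: ok.
ba: 1a undefined. 1a->0: no, a/aacbaa meet in 0. 1a->1: ok.
bc: 1c undefined. 1c->0: ok.
cbb: 1b undefined. 1b->0: ok.
All examples now run through 2 states with every (state, symbol) defined. Accept strings end in {0}, Reject strings end in {1}; accept={0}.

states=2 start=0 accept={0} delta: 0a->0 0b->1 0c->0 1a->1 1b->0 1c->0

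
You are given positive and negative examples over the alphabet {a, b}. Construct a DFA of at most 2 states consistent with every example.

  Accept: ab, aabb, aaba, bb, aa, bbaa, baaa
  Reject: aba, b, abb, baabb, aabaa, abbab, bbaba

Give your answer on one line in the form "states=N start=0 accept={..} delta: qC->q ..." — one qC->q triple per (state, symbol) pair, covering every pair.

states=2 start=0 accept={0} delta: 0a->1 0b->1 1a->0 1b->0

Grow the machine one transition at a time. Run the examples from 0; the earliest place one falls off (shortest prefix, ties alphabetical) gets sent to the lowest-numbered state that keeps every Accept/Reject pair distinguishable — a pair clashes when both reach the same state with identical unread suffix — and to a fresh state only if none does.
a: 0a undefined. 0a->0: no, ab/b meet in 0 with "b" left. Open state 1: 0a->1.
b: 0b undefined. 0b->0: no, aabb/baabb meet in 1 with "abb" left. 0b->1: ok.
aa: 1a undefined. 1a->0: ok.
ab: 1b undefined. 1b->0: ok.
All examples now run through 2 states with every (state, symbol) defined. Accept strings end in {0}, Reject strings end in {1}; accept={0}.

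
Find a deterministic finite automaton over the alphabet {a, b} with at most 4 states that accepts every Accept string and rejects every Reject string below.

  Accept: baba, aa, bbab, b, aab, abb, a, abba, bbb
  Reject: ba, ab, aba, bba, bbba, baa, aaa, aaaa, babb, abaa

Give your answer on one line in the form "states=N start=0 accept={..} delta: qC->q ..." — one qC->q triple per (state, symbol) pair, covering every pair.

Grow the machine one transition at a time. Run the examples from 0; the earliest place one falls off (shortest prefix, ties alphabetical) gets sent to the lowest-numbered state that keeps every Accept/Reject pair distinguishable — a pair clashes when both reach the same state with identical unread suffix — and to a fresh state only if none does.
a: 0a undefined. 0a->0: no, aa/aaa meet in 0. Open state 1: 0a->1.
b: 0b undefined. 0b->0: no, baba/aba meet in 1 with "ba" left. 0b->1: no, aa/ba meet in 1 with "a" left. Open state 2: 0b->2.
aa: 1a undefined. 1a->0: no, aa/aaaa meet in 0. 1a->1: no, aa/aaa meet in 1. 1a->2: ok.
ab: 1b undefined. 1b->0: no, aa/abaa meet in 2. 1b->1: no, aa/aba meet in 2. 1b->2: no, aa/ab meet in 2. Open state 3: 1b->3.
ba: 2a undefined. 2a->0: no, baba/ba meet in 0. 2a->1: no, baba/aba meet in 3 with "a" left. 2a->2: no, baba/bba meet in 2 with "ba" left. 2a->3: ok.
bb: 2b undefined. 2b->0: no, bbab/ba meet in 3. 2b->1: no, aa/bba meet in 2. 2b->2: ok.
aba: 3a undefined. 3a->0: no, a/abaa meet in 1. 3a->1: no, aa/abaa meet in 2. 3a->2: no, aa/aba meet in 2. 3a->3: ok.
abb: 3b undefined. 3b->0: no, aa/babb meet in 2. 3b->1: ok.
All examples now run through 4 states with every (state, symbol) defined. Accept strings end in {1,2}, Reject strings end in {3}; accept={1,2}.

states=4 start=0 accept={1,2} delta: 0a->1 0b->2 1a->2 1b->3 2a->3 2b->2 3a->3 3b->1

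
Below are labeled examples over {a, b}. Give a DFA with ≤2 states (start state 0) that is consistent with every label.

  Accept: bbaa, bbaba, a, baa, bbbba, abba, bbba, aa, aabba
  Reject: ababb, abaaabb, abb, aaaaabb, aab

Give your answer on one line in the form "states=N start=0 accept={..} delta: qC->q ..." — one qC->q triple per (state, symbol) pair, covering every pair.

Fold the examples into a partial DFA from state 0: repeatedly fix the first undefined (state, symbol) met by the shortest-then-alphabetical prefix, trying targets in increasing order and rejecting any under which an Accept and a Reject string meet in one state with the same remainder; add a state when all current targets are rejected. Accepting states are where Accept strings end.
a: 0a undefined. 0a->0: ok.
b: 0b undefined. 0b->0: no, bbaa/ababb meet in 0. Open state 1: 0b->1.
ba: 1a undefined. 1a->0: ok.
bb: 1b undefined. 1b->0: no, bbaa/ababb meet in 0. 1b->1: ok.
All examples now run through 2 states with every (state, symbol) defined. Accept strings end in {0}, Reject strings end in {1}; accept={0}.

states=2 start=0 accept={0} delta: 0a->0 0b->1 1a->0 1b->1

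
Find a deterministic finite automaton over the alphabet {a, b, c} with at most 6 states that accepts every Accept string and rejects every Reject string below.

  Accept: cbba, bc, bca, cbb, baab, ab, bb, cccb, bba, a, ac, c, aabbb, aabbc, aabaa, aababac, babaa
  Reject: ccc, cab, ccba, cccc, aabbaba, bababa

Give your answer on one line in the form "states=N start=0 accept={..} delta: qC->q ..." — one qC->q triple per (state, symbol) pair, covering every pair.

states=5 start=0 accept={0,1,2} delta: 0a->0 0b->1 0c->1 1a->2 1b->1 1c->2 2a->0 2b->3 2c->3 3a->4 3b->0 3c->3 4a->0 4b->3 4c->0

Fold the examples into a partial DFA from state 0: repeatedly fix the first undefined (state, symbol) met by the shortest-then-alphabetical prefix, trying targets in increasing order and rejecting any under which an Accept and a Reject string meet in one state with the same remainder; add a state when all current targets are rejected. Accepting states are where Accept strings end.
a: 0a undefined. 0a->0: ok.
b: 0b undefined. 0b->0: no, baab/aabbaba meet in 0. Open state 1: 0b->1.
c: 0c undefined. 0c->0: no, ab/cab meet in 1. 0c->1: ok.
ba: 1a undefined. 1a->0: no, baab/cab meet in 1. 1a->1: no, baab/cab meet in 1 with "b" left. Open state 2: 1a->2.
bb: 1b undefined. 1b->0: no, cbba/aabbaba meet in 2. 1b->1: ok.
bc: 1c undefined. 1c->0: no, cbba/ccba meet in 2. 1c->1: no, cbba/ccba meet in 2. 1c->2: ok.
baa: 2a undefined. 2a->0: ok.
bab: 2b undefined. 2b->0: no, cbba/bababa meet in 2. 2b->1: no, cbba/ccba meet in 2. 2b->2: no, cbba/cab meet in 2. Open state 3: 2b->3.
ccc: 2c undefined. 2c->0: no, bca/ccc meet in 0. 2c->1: no, cbba/cccc meet in 2. 2c->2: no, cbba/ccc meet in 2. 2c->3: ok.
baba: 3a undefined. 3a->0: no, cbba/bababa meet in 2. 3a->1: no, cbba/bababa meet in 2. 3a->2: no, cbba/ccba meet in 2. 3a->3: no, aababac/cccc meet in 3 with "c" left. Open state 4: 3a->4.
cccb: 3b undefined. 3b->0: ok.
cccc: 3c undefined. 3c->0: no, bca/cccc meet in 0. 3c->1: no, cbb/cccc meet in 1. 3c->2: no, cbba/cccc meet in 2. 3c->3: ok.
babaa: 4a undefined. 4a->0: ok.
babab: 4b undefined. 4b->0: no, bca/bababa meet in 0. 4b->1: no, cbba/bababa meet in 2. 4b->2: no, bca/bababa meet in 0. 4b->3: ok.
aababac: 4c undefined. 4c->0: ok.
All examples now run through 5 states with every (state, symbol) defined. Accept strings end in {0,1,2}, Reject strings end in {3,4}; accept={0,1,2}.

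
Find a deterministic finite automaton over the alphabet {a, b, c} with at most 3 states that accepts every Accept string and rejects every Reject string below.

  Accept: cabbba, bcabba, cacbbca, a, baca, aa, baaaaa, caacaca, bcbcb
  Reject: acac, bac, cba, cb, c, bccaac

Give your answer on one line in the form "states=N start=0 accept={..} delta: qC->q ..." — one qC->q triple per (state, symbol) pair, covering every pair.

Fold the examples into a partial DFA from state 0: repeatedly fix the first undefined (state, symbol) met by the shortest-then-alphabetical prefix, trying targets in increasing order and rejecting any under which an Accept and a Reject string meet in one state with the same remainder; add a state when all current targets are rejected. Accepting states are where Accept strings end.
a: 0a undefined. 0a->0: ok.
b: 0b undefined. 0b->0: ok.
c: 0c undefined. 0c->0: no, cabbba/acac meet in 0. Open state 1: 0c->1.
ca: 1a undefined. 1a->0: ok.
cb: 1b undefined. 1b->0: no, cabbba/cba meet in 0. 1b->1: no, cabbba/cba meet in 0. Open state 2: 1b->2.
bcc: 1c undefined. 1c->0: ok.
cba: 2a undefined. 2a->0: no, cabbba/cba meet in 0. 2a->1: ok.
bcbc: 2c undefined. 2c->0: ok.
cacbb: 2b undefined. 2b->0: ok.
All examples now run through 3 states with every (state, symbol) defined. Accept strings end in {0}, Reject strings end in {1,2}; accept={0}.

states=3 start=0 accept={0} delta: 0a->0 0b->0 0c->1 1a->0 1b->2 1c->0 2a->1 2b->0 2c->0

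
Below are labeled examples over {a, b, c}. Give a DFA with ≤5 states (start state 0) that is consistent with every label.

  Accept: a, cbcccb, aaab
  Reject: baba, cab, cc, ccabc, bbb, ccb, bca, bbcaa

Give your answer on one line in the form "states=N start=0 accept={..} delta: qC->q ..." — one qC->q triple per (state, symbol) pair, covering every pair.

Fold the examples into a partial DFA from state 0: repeatedly fix the first undefined (state, symbol) met by the shortest-then-alphabetical prefix, trying targets in increasing order and rejecting any under which an Accept and a Reject string meet in one state with the same remainder; add a state when all current targets are rejected. Accepting states are where Accept strings end.
a: 0a undefined. 0a->0: ok.
b: 0b undefined. 0b->0: no, a/baba meet in 0. Open state 1: 0b->1.
c: 0c undefined. 0c->0: no, a/cc meet in 0. 0c->1: ok.
ba: 1a undefined. 1a->0: no, a/baba meet in 0. 1a->1: ok.
bb: 1b undefined. 1b->0: no, a/baba meet in 0. 1b->1: no, aaab/baba meet in 1. Open state 2: 1b->2.
bc: 1c undefined. 1c->0: no, a/cc meet in 0. 1c->1: no, aaab/cc meet in 1. 1c->2: ok.
bbb: 2b undefined. 2b->0: no, a/bbb meet in 0. 2b->1: no, aaab/bbb meet in 1. 2b->2: ok.
bbc: 2c undefined. 2c->0: no, a/bbcaa meet in 0. 2c->1: no, cbcccb/cab meet in 2. 2c->2: no, cbcccb/cab meet in 2. Open state 3: 2c->3.
bca: 2a undefined. 2a->0: no, a/baba meet in 0. 2a->1: no, aaab/baba meet in 1. 2a->2: ok.
bbca: 3a undefined. 3a->0: no, a/bbcaa meet in 0. 3a->1: no, aaab/bbcaa meet in 1. 3a->2: ok.
cbcc: 3c undefined. 3c->0: no, cbcccb/baba meet in 2. 3c->1: no, cbcccb/baba meet in 2. 3c->2: ok.
cbcccb: 3b undefined. 3b->0: ok.
All examples now run through 4 states with every (state, symbol) defined. Accept strings end in {0,1}, Reject strings end in {2,3}; accept={0,1}.

states=4 start=0 accept={0,1} delta: 0a->0 0b->1 0c->1 1a->1 1b->2 1c->2 2a->2 2b->2 2c->3 3a->2 3b->0 3c->2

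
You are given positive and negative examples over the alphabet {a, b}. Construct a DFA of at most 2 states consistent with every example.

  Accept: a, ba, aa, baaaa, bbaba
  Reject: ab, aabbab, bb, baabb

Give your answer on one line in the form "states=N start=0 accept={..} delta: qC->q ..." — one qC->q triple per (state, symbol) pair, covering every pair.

states=2 start=0 accept={0} delta: 0a->0 0b->1 1a->0 1b->1

Fold the examples into a partial DFA from state 0: repeatedly fix the first undefined (state, symbol) met by the shortest-then-alphabetical prefix, trying targets in increasing order and rejecting any under which an Accept and a Reject string meet in one state with the same remainder; add a state when all current targets are rejected. Accepting states are where Accept strings end.
a: 0a undefined. 0a->0: ok.
b: 0b undefined. 0b->0: no, a/ab meet in 0. Open state 1: 0b->1.
ba: 1a undefined. 1a->0: ok.
bb: 1b undefined. 1b->0: no, a/bb meet in 0. 1b->1: ok.
All examples now run through 2 states with every (state, symbol) defined. Accept strings end in {0}, Reject strings end in {1}; accept={0}.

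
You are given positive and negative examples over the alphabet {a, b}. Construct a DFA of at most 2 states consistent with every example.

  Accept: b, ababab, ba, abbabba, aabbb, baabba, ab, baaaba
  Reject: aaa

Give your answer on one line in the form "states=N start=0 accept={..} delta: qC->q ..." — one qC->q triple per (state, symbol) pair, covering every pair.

State merging on the prefix tree: take the shortest (then alphabetical) example prefix whose next move is undefined and point that move at state 0, else 1, else 2, ...; a target is out if some Accept/Reject pair would then sit in one state with the same input left (inseparable). If every existing state is out, open a new one.
a: 0a undefined. 0a->0: ok.
b: 0b undefined. 0b->0: no, b/aaa meet in 0. Open state 1: 0b->1.
ba: 1a undefined. 1a->0: no, ba/aaa meet in 0. 1a->1: ok.
abb: 1b undefined. 1b->0: no, abbabba/aaa meet in 0. 1b->1: ok.
All examples now run through 2 states with every (state, symbol) defined. Accept strings end in {1}, Reject strings end in {0}; accept={1}.

states=2 start=0 accept={1} delta: 0a->0 0b->1 1a->1 1b->1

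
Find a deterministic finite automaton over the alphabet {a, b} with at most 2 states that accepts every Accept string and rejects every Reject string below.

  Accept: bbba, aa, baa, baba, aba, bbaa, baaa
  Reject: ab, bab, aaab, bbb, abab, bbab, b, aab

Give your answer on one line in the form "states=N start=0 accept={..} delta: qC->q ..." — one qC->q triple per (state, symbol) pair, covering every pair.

Grow the machine one transition at a time. Run the examples from 0; the earliest place one falls off (shortest prefix, ties alphabetical) gets sent to the lowest-numbered state that keeps every Accept/Reject pair distinguishable — a pair clashes when both reach the same state with identical unread suffix — and to a fresh state only if none does.
a: 0a undefined. 0a->0: ok.
b: 0b undefined. 0b->0: no, bbba/ab meet in 0. Open state 1: 0b->1.
ba: 1a undefined. 1a->0: ok.
bb: 1b undefined. 1b->0: ok.
All examples now run through 2 states with every (state, symbol) defined. Accept strings end in {0}, Reject strings end in {1}; accept={0}.

states=2 start=0 accept={0} delta: 0a->0 0b->1 1a->0 1b->0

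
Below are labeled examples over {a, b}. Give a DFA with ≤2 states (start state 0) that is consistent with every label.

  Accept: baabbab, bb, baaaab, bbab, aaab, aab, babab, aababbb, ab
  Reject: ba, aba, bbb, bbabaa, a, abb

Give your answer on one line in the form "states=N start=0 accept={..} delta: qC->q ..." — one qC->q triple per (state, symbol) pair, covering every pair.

states=2 start=0 accept={0} delta: 0a->1 0b->1 1a->1 1b->0

Grow the machine one transition at a time. Run the examples from 0; the earliest place one falls off (shortest prefix, ties alphabetical) gets sent to the lowest-numbered state that keeps every Accept/Reject pair distinguishable — a pair clashes when both reach the same state with identical unread suffix — and to a fresh state only if none does.
a: 0a undefined. 0a->0: no, bb/abb meet in 0 with "bb" left. Open state 1: 0a->1.
b: 0b undefined. 0b->0: no, bb/bbb meet in 0. 0b->1: ok.
aa: 1a undefined. 1a->0: no, aab/a meet in 1. 1a->1: ok.
ab: 1b undefined. 1b->0: ok.
All examples now run through 2 states with every (state, symbol) defined. Accept strings end in {0}, Reject strings end in {1}; accept={0}.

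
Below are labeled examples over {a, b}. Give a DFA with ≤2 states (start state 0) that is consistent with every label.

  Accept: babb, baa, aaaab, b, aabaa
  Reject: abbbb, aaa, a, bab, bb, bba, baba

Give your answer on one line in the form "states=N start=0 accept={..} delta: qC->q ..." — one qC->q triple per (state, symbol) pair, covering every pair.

states=2 start=0 accept={1} delta: 0a->0 0b->1 1a->1 1b->0

Fold the examples into a partial DFA from state 0: repeatedly fix the first undefined (state, symbol) met by the shortest-then-alphabetical prefix, trying targets in increasing order and rejecting any under which an Accept and a Reject string meet in one state with the same remainder; add a state when all current targets are rejected. Accepting states are where Accept strings end.
a: 0a undefined. 0a->0: ok.
b: 0b undefined. 0b->0: no, babb/abbbb meet in 0. Open state 1: 0b->1.
ba: 1a undefined. 1a->0: no, babb/bb meet in 1 with "b" left. 1a->1: ok.
bb: 1b undefined. 1b->0: ok.
All examples now run through 2 states with every (state, symbol) defined. Accept strings end in {1}, Reject strings end in {0}; accept={1}.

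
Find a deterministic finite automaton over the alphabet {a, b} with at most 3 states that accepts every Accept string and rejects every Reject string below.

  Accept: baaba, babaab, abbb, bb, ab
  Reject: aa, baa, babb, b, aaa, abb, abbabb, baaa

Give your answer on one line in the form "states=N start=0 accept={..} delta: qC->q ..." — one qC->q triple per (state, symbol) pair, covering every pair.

Grow the machine one transition at a time. Run the examples from 0; the earliest place one falls off (shortest prefix, ties alphabetical) gets sent to the lowest-numbered state that keeps every Accept/Reject pair distinguishable — a pair clashes when both reach the same state with identical unread suffix — and to a fresh state only if none does.
a: 0a undefined. 0a->0: no, bb/abb meet in 0 with "bb" left. Open state 1: 0a->1.
b: 0b undefined. 0b->0: no, bb/b meet in 0. 0b->1: ok.
aa: 1a undefined. 1a->0: no, babaab/babb meet in 1 with "b" left. 1a->1: ok.
ab: 1b undefined. 1b->0: no, baaba/aa meet in 1. 1b->1: no, baaba/aa meet in 1. Open state 2: 1b->2.
abb: 2b undefined. 2b->0: no, abbb/aa meet in 1. 2b->1: ok.
baba: 2a undefined. 2a->0: ok.
All examples now run through 3 states with every (state, symbol) defined. Accept strings end in {0,2}, Reject strings end in {1}; accept={0,2}.

states=3 start=0 accept={0,2} delta: 0a->1 0b->1 1a->1 1b->2 2a->0 2b->1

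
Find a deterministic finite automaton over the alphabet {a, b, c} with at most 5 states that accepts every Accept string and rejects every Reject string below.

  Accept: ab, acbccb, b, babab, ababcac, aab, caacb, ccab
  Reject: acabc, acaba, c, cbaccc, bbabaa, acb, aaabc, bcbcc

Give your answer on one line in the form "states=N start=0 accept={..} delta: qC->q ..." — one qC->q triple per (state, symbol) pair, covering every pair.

Fold the examples into a partial DFA from state 0: repeatedly fix the first undefined (state, symbol) met by the shortest-then-alphabetical prefix, trying targets in increasing order and rejecting any under which an Accept and a Reject string meet in one state with the same remainder; add a state when all current targets are rejected. Accepting states are where Accept strings end.
a: 0a undefined. 0a->0: ok.
b: 0b undefined. 0b->0: no, ab/bbabaa meet in 0. Open state 1: 0b->1.
c: 0c undefined. 0c->0: no, ab/acb meet in 1. 0c->1: no, ab/c meet in 1. Open state 2: 0c->2.
ba: 1a undefined. 1a->0: ok.
bb: 1b undefined. 1b->0: ok.
bc: 1c undefined. 1c->0: no, ababcac/c meet in 2. 1c->1: no, ab/aaabc meet in 1. 1c->2: ok.
ca: 2a undefined. 2a->0: no, ababcac/acabc meet in 2. 2a->1: no, ababcac/acabc meet in 2. 2a->2: ok.
cb: 2b undefined. 2b->0: no, ababcac/bcbcc meet in 2 with "c" left. 2b->1: no, ab/acb meet in 1. 2b->2: no, ababcac/acabc meet in 2 with "c" left. Open state 3: 2b->3.
cc: 2c undefined. 2c->0: no, ababcac/bbabaa meet in 0. 2c->1: no, caacb/bbabaa meet in 0. 2c->2: no, ababcac/c meet in 2. 2c->3: no, ababcac/acb meet in 3. Open state 4: 2c->4.
cba: 3a undefined. 3a->0: ok.
cca: 4a undefined. 4a->0: ok.
acbc: 3c undefined. 3c->0: no, acbccb/acb meet in 3. 3c->1: no, ab/acabc meet in 1. 3c->2: no, ababcac/bcbcc meet in 4. 3c->3: ok.
caacb: 4b undefined. 4b->0: no, caacb/acaba meet in 0. 4b->1: ok.
acbccb: 3b undefined. 3b->0: no, acbccb/acaba meet in 0. 3b->1: ok.
cbaccc: 4c undefined. 4c->0: ok.
All examples now run through 5 states with every (state, symbol) defined. Accept strings end in {1,4}, Reject strings end in {0,2,3}; accept={1,4}.

states=5 start=0 accept={1,4} delta: 0a->0 0b->1 0c->2 1a->0 1b->0 1c->2 2a->2 2b->3 2c->4 3a->0 3b->1 3c->3 4a->0 4b->1 4c->0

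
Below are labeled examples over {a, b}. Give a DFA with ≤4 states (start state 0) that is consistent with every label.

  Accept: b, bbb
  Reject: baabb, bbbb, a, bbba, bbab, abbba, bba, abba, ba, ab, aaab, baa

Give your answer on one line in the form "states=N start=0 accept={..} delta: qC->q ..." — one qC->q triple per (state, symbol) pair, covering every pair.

states=3 start=0 accept={2} delta: 0a->1 0b->2 1a->0 1b->0 2a->1 2b->0

Grow the machine one transition at a time. Run the examples from 0; the earliest place one falls off (shortest prefix, ties alphabetical) gets sent to the lowest-numbered state that keeps every Accept/Reject pair distinguishable — a pair clashes when both reach the same state with identical unread suffix — and to a fresh state only if none does.
a: 0a undefined. 0a->0: no, b/ab meet in 0 with "b" left. Open state 1: 0a->1.
b: 0b undefined. 0b->0: no, b/bbbb meet in 0. 0b->1: no, b/a meet in 1. Open state 2: 0b->2.
aa: 1a undefined. 1a->0: ok.
ab: 1b undefined. 1b->0: ok.
ba: 2a undefined. 2a->0: no, b/baabb meet in 2. 2a->1: ok.
bb: 2b undefined. 2b->0: ok.
All examples now run through 3 states with every (state, symbol) defined. Accept strings end in {2}, Reject strings end in {0,1}; accept={2}.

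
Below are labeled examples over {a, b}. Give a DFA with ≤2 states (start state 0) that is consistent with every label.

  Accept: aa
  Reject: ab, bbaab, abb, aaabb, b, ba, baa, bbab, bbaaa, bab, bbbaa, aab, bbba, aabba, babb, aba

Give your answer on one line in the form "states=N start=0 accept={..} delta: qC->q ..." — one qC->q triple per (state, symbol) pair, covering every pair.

Grow the machine one transition at a time. Run the examples from 0; the earliest place one falls off (shortest prefix, ties alphabetical) gets sent to the lowest-numbered state that keeps every Accept/Reject pair distinguishable — a pair clashes when both reach the same state with identical unread suffix — and to a fresh state only if none does.
a: 0a undefined. 0a->0: ok.
b: 0b undefined. 0b->0: no, aa/ab meet in 0. Open state 1: 0b->1.
ba: 1a undefined. 1a->0: no, aa/ba meet in 0. 1a->1: ok.
bb: 1b undefined. 1b->0: no, aa/abb meet in 0. 1b->1: ok.
All examples now run through 2 states with every (state, symbol) defined. Accept strings end in {0}, Reject strings end in {1}; accept={0}.

states=2 start=0 accept={0} delta: 0a->0 0b->1 1a->1 1b->1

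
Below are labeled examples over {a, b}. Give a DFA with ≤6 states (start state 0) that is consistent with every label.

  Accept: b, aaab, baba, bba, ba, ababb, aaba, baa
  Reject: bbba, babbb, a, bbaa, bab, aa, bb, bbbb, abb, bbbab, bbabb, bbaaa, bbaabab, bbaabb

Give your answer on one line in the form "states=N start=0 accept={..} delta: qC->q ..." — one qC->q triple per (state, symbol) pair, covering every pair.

State merging on the prefix tree: take the shortest (then alphabetical) example prefix whose next move is undefined and point that move at state 0, else 1, else 2, ...; a target is out if some Accept/Reject pair would then sit in one state with the same input left (inseparable). If every existing state is out, open a new one.
a: 0a undefined. 0a->0: ok.
b: 0b undefined. 0b->0: no, b/bbba meet in 0. Open state 1: 0b->1.
ba: 1a undefined. 1a->0: no, b/bab meet in 1. 1a->1: ok.
bb: 1b undefined. 1b->0: no, b/bbba meet in 1. 1b->1: no, b/bbba meet in 1. Open state 2: 1b->2.
bba: 2a undefined. 2a->0: no, baba/a meet in 0. 2a->1: no, b/bbaa meet in 1. 2a->2: no, baba/bbaa meet in 2. Open state 3: 2a->3.
bbb: 2b undefined. 2b->0: no, b/babbb meet in 1. 2b->1: no, b/bbba meet in 1. 2b->2: no, baba/bbba meet in 3. 2b->3: ok.
bbaa: 3a undefined. 3a->0: no, b/bbbab meet in 1. 3a->1: no, b/bbba meet in 1. 3a->2: no, baba/bbbab meet in 3. 3a->3: no, baba/bbba meet in 3. Open state 4: 3a->4.
bbab: 3b undefined. 3b->0: no, b/bbabb meet in 1. 3b->1: no, b/babbb meet in 1. 3b->2: no, baba/bbabb meet in 3. 3b->3: no, baba/babbb meet in 3. 3b->4: ok.
bbaaa: 4a undefined. 4a->0: ok.
bbaab: 4b undefined. 4b->0: no, b/bbaabab meet in 1. 4b->1: no, b/bbbab meet in 1. 4b->2: no, baba/bbaabb meet in 3. 4b->3: no, baba/bbbab meet in 3. 4b->4: no, b/bbaabab meet in 1. Open state 5: 4b->5.
bbaaba: 5a undefined. 5a->0: no, b/bbaabab meet in 1. 5a->1: ok.
bbaabb: 5b undefined. 5b->0: ok.
All examples now run through 6 states with every (state, symbol) defined. Accept strings end in {1,3}, Reject strings end in {0,2,4,5}; accept={1,3}.

states=6 start=0 accept={1,3} delta: 0a->0 0b->1 1a->1 1b->2 2a->3 2b->3 3a->4 3b->4 4a->0 4b->5 5a->1 5b->0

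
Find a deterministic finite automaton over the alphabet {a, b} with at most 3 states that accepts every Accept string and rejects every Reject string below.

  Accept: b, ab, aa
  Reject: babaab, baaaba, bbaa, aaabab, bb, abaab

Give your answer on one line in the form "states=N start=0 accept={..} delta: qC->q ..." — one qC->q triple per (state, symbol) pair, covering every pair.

states=3 start=0 accept={0,1} delta: 0a->0 0b->1 1a->1 1b->2 2a->2 2b->2

Fold the examples into a partial DFA from state 0: repeatedly fix the first undefined (state, symbol) met by the shortest-then-alphabetical prefix, trying targets in increasing order and rejecting any under which an Accept and a Reject string meet in one state with the same remainder; add a state when all current targets are rejected. Accepting states are where Accept strings end.
a: 0a undefined. 0a->0: ok.
b: 0b undefined. 0b->0: no, b/babaab meet in 0. Open state 1: 0b->1.
ba: 1a undefined. 1a->0: no, b/babaab meet in 1. 1a->1: ok.
bb: 1b undefined. 1b->0: no, b/babaab meet in 1. 1b->1: no, b/babaab meet in 1. Open state 2: 1b->2.
bba: 2a undefined. 2a->0: no, b/babaab meet in 1. 2a->1: no, b/baaaba meet in 1. 2a->2: ok.
babaab: 2b undefined. 2b->0: no, aa/babaab meet in 0. 2b->1: no, b/babaab meet in 1. 2b->2: ok.
All examples now run through 3 states with every (state, symbol) defined. Accept strings end in {0,1}, Reject strings end in {2}; accept={0,1}.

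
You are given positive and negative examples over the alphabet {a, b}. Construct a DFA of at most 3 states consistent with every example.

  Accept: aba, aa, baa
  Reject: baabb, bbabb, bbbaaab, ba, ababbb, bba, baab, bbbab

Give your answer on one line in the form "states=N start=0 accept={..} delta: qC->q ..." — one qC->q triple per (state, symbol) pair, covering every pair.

states=3 start=0 accept={2} delta: 0a->1 0b->0 1a->2 1b->1 2a->0 2b->0

State merging on the prefix tree: take the shortest (then alphabetical) example prefix whose next move is undefined and point that move at state 0, else 1, else 2, ...; a target is out if some Accept/Reject pair would then sit in one state with the same input left (inseparable). If every existing state is out, open a new one.
a: 0a undefined. 0a->0: no, aba/ba meet in 0 with "ba" left. Open state 1: 0a->1.
b: 0b undefined. 0b->0: ok.
aa: 1a undefined. 1a->0: no, aa/baabb meet in 0. 1a->1: no, aa/ba meet in 1. Open state 2: 1a->2.
ab: 1b undefined. 1b->0: no, aba/ba meet in 1. 1b->1: ok.
abab: 2b undefined. 2b->0: ok.
bbbaaa: 2a undefined. 2a->0: ok.
All examples now run through 3 states with every (state, symbol) defined. Accept strings end in {2}, Reject strings end in {0,1}; accept={2}.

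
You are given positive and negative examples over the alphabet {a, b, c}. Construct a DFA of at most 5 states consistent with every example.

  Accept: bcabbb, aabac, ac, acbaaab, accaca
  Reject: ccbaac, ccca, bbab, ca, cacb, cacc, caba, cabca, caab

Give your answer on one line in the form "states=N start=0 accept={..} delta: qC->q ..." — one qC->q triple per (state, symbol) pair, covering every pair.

State merging on the prefix tree: take the shortest (then alphabetical) example prefix whose next move is undefined and point that move at state 0, else 1, else 2, ...; a target is out if some Accept/Reject pair would then sit in one state with the same input left (inseparable). If every existing state is out, open a new one.
a: 0a undefined. 0a->0: ok.
b: 0b undefined. 0b->0: ok.
c: 0c undefined. 0c->0: no, bcabbb/ccbaac meet in 0. Open state 1: 0c->1.
ca: 1a undefined. 1a->0: no, bcabbb/bbab meet in 0. 1a->1: no, aabac/ca meet in 1. Open state 2: 1a->2.
cc: 1c undefined. 1c->0: no, aabac/ccbaac meet in 1. 1c->1: ok.
acb: 1b undefined. 1b->0: no, aabac/ccbaac meet in 1. 1b->1: ok.
caa: 2a undefined. 2a->0: no, aabac/ccbaac meet in 1. 2a->1: no, aabac/ccbaac meet in 1. 2a->2: no, acbaaab/caab meet in 2 with "b" left. Open state 3: 2a->3.
cab: 2b undefined. 2b->0: no, bcabbb/bbab meet in 0. 2b->1: ok.
cac: 2c undefined. 2c->0: no, bcabbb/cacc meet in 1. 2c->1: no, bcabbb/cacb meet in 1. 2c->2: no, bcabbb/cacb meet in 1. 2c->3: ok.
caab: 3b undefined. 3b->0: ok.
cacc: 3c undefined. 3c->0: ok.
acbaaa: 3a undefined. 3a->0: no, acbaaab/ccbaac meet in 0. 3a->1: ok.
All examples now run through 4 states with every (state, symbol) defined. Accept strings end in {1}, Reject strings end in {0,2}; accept={1}.

states=4 start=0 accept={1} delta: 0a->0 0b->0 0c->1 1a->2 1b->1 1c->1 2a->3 2b->1 2c->3 3a->1 3b->0 3c->0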